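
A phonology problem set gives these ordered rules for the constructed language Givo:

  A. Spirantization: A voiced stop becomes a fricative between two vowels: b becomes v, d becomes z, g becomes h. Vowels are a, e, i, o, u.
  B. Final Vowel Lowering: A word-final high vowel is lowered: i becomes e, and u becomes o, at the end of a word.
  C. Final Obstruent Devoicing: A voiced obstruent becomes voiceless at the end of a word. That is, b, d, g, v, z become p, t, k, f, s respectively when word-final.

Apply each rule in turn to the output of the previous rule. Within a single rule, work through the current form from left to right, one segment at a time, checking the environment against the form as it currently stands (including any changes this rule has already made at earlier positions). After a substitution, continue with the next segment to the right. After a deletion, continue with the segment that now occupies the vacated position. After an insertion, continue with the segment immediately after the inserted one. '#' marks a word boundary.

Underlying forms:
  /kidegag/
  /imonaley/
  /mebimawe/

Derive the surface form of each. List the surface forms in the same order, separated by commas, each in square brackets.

[kizehak], [imonaley], [mevimawe]

/kidegag/:
  A Spirantization: [kidegag] → [kizehag]
  B Final Vowel Lowering: no change — [kizehag]
  C Final Obstruent Devoicing: [kizehag] → [kizehak]
/imonaley/:
  A Spirantization: no change — [imonaley]
  B Final Vowel Lowering: no change — [imonaley]
  C Final Obstruent Devoicing: no change — [imonaley]
/mebimawe/:
  A Spirantization: [mebimawe] → [mevimawe]
  B Final Vowel Lowering: no change — [mevimawe]
  C Final Obstruent Devoicing: no change — [mevimawe]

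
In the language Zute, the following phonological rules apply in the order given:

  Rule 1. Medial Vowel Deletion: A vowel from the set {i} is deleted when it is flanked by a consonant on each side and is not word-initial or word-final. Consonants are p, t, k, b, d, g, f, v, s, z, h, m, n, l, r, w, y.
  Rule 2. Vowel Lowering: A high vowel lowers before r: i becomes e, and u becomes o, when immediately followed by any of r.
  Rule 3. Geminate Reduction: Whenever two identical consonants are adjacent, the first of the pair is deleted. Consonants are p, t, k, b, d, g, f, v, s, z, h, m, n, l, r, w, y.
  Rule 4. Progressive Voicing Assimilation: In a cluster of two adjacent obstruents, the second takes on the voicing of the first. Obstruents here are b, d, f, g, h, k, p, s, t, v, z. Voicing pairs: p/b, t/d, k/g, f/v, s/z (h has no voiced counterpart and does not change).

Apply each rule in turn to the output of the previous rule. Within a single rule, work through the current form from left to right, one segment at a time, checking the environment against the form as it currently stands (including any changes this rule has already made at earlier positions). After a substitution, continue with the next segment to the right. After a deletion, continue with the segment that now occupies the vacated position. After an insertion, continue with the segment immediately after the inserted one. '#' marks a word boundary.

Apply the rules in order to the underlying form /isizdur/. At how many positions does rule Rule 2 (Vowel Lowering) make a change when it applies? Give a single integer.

1

Rule 1 Medial Vowel Deletion: [isizdur] → [iszdur]
Rule 2 Vowel Lowering: [iszdur] → [iszdor]
Rule 3 Geminate Reduction: no change — [iszdor]
Rule 4 Progressive Voicing Assimilation: [iszdor] → [isstor]
Rule Rule 2 changed 1 position(s).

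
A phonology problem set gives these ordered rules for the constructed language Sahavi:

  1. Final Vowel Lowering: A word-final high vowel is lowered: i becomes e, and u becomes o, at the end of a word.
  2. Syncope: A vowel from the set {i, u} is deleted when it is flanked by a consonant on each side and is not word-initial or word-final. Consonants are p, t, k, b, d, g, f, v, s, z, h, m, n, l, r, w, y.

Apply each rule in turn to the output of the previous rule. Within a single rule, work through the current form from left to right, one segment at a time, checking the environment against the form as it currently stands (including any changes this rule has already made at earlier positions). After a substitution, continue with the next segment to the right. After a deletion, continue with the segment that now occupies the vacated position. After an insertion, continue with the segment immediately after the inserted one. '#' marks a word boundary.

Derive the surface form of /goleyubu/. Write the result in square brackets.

[goleybo]

1 Final Vowel Lowering: [goleyubu] → [goleyubo]
2 Syncope: [goleyubo] → [goleybo]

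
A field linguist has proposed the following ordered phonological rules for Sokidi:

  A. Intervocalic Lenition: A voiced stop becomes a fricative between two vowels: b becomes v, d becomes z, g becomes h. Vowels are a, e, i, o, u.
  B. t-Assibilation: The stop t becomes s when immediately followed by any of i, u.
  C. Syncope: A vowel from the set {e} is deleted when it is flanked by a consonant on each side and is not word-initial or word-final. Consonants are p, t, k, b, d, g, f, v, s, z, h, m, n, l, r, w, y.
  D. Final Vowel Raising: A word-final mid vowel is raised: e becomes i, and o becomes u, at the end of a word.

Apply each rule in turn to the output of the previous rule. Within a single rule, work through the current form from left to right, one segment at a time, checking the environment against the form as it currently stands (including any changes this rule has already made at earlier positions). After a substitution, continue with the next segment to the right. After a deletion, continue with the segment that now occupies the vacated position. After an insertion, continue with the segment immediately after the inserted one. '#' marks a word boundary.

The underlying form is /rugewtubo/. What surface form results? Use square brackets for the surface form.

A Intervocalic Lenition: [rugewtubo] → [ruhewtuvo]
B t-Assibilation: [ruhewtuvo] → [ruhewsuvo]
C Syncope: [ruhewsuvo] → [ruhwsuvo]
D Final Vowel Raising: [ruhwsuvo] → [ruhwsuvu]

[ruhwsuvu]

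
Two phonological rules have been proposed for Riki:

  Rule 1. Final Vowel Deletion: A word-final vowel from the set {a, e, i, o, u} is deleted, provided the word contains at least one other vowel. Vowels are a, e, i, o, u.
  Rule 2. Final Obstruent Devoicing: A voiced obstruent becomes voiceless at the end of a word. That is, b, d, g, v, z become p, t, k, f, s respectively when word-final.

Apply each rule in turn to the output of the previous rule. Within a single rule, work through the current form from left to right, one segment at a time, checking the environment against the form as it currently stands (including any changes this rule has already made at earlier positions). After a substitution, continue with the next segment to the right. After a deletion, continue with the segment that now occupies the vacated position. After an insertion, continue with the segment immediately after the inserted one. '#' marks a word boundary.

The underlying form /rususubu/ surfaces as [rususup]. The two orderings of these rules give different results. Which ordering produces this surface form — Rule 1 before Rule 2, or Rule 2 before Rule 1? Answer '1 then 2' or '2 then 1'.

1 then 2

Order 1 then 2:
  1 Final Vowel Deletion: [rususubu] → [rususub]
  2 Final Obstruent Devoicing: [rususub] → [rususup]
  result: [rususup]
Order 2 then 1:
  2 Final Obstruent Devoicing: no change — [rususubu]
  1 Final Vowel Deletion: [rususubu] → [rususub]
  result: [rususub]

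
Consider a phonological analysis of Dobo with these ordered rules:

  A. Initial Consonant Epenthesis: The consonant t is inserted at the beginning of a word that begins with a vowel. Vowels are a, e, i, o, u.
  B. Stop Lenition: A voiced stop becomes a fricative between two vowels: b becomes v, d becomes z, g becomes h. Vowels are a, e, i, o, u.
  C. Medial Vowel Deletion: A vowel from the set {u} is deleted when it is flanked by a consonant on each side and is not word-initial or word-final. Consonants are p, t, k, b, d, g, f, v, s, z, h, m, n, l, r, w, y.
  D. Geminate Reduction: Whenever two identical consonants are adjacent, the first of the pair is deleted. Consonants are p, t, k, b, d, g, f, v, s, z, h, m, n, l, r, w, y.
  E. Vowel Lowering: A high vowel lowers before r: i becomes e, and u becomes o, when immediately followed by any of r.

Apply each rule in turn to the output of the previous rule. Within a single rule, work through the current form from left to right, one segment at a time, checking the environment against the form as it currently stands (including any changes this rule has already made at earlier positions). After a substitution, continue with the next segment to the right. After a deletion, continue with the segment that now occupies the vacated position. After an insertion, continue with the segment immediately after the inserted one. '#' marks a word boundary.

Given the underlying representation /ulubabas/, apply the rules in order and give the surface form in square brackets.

A Initial Consonant Epenthesis: [ulubabas] → [tulubabas]
B Stop Lenition: [tulubabas] → [tuluvavas]
C Medial Vowel Deletion: [tuluvavas] → [tlvavas]
D Geminate Reduction: no change — [tlvavas]
E Vowel Lowering: no change — [tlvavas]

[tlvavas]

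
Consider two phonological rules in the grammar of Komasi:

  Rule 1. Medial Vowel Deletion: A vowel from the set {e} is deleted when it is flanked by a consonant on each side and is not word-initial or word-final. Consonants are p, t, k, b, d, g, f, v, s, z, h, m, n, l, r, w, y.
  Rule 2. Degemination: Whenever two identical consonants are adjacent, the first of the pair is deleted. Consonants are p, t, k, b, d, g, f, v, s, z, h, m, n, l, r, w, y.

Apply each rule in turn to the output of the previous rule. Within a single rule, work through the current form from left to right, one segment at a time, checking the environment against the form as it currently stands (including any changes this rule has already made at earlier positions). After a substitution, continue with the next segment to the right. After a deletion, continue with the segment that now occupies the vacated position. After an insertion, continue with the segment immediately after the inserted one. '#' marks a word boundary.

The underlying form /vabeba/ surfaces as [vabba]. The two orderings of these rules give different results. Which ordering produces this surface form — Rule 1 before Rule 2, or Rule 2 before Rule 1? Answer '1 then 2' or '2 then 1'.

2 then 1

Order 1 then 2:
  1 Medial Vowel Deletion: [vabeba] → [vabba]
  2 Degemination: [vabba] → [vaba]
  result: [vaba]
Order 2 then 1:
  2 Degemination: no change — [vabeba]
  1 Medial Vowel Deletion: [vabeba] → [vabba]
  result: [vabba]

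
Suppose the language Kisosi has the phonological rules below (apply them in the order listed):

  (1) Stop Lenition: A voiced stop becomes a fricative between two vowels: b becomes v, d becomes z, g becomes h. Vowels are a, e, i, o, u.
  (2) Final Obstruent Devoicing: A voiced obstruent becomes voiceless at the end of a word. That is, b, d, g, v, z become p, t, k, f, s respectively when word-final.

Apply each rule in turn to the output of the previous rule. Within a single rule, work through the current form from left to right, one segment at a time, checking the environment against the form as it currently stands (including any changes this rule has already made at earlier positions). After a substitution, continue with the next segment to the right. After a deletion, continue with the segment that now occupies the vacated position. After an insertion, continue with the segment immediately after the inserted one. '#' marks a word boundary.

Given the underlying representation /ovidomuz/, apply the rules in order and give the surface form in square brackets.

(1) Stop Lenition: [ovidomuz] → [ovizomuz]
(2) Final Obstruent Devoicing: [ovizomuz] → [ovizomus]

[ovizomus]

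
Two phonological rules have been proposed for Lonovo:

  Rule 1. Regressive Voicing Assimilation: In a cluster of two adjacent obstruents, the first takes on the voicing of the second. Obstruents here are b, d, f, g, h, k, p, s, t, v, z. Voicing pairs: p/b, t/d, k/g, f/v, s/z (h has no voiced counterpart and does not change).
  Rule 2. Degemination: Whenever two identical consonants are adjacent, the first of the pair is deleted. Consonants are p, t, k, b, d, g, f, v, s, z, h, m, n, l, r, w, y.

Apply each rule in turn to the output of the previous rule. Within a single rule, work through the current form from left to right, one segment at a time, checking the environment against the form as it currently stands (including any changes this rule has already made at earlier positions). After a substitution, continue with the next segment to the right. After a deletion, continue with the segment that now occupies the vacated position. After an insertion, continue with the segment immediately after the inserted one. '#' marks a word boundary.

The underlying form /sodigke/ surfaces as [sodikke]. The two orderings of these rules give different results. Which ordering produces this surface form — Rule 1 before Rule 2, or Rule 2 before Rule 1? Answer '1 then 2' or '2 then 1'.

2 then 1

Order 1 then 2:
  1 Regressive Voicing Assimilation: [sodigke] → [sodikke]
  2 Degemination: [sodikke] → [sodike]
  result: [sodike]
Order 2 then 1:
  2 Degemination: no change — [sodigke]
  1 Regressive Voicing Assimilation: [sodigke] → [sodikke]
  result: [sodikke]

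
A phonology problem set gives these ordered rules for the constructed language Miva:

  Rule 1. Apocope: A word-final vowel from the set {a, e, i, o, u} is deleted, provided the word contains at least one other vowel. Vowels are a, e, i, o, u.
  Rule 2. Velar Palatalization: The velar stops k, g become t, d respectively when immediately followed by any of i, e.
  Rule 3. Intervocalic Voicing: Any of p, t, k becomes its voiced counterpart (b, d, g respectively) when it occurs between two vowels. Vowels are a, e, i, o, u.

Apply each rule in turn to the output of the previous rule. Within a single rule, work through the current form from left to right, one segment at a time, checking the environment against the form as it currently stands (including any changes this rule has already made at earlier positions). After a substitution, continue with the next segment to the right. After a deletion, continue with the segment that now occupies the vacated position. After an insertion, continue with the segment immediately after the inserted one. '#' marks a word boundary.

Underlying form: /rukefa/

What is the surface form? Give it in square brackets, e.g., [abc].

[rudef]

Rule 1 Apocope: [rukefa] → [rukef]
Rule 2 Velar Palatalization: [rukef] → [rutef]
Rule 3 Intervocalic Voicing: [rutef] → [rudef]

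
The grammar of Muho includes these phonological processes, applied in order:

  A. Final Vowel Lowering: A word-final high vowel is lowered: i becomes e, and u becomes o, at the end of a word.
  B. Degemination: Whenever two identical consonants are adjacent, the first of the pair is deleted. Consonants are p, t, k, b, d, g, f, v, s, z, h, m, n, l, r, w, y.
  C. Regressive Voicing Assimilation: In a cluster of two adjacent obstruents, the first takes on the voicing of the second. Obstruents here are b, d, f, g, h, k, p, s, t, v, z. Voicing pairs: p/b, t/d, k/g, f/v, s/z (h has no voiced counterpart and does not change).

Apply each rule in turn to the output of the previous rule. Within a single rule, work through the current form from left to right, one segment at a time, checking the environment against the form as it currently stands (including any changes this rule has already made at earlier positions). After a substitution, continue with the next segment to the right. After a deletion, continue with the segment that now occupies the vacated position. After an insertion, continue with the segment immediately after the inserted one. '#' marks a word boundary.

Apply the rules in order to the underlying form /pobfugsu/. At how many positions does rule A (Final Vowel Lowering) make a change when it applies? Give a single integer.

1

A Final Vowel Lowering: [pobfugsu] → [pobfugso]
B Degemination: no change — [pobfugso]
C Regressive Voicing Assimilation: [pobfugso] → [popfukso]
Rule A changed 1 position(s).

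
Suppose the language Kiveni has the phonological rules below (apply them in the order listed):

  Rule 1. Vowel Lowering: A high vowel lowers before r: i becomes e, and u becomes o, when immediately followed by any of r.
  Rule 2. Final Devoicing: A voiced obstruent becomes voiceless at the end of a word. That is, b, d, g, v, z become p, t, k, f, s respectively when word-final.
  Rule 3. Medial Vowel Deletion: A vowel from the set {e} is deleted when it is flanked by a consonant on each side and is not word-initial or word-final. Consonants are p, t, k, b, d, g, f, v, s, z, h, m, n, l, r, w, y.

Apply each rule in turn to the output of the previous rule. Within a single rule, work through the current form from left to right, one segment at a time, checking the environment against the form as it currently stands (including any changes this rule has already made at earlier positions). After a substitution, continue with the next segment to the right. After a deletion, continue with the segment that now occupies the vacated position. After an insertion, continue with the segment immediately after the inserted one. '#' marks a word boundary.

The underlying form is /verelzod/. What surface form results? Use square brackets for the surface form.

Rule 1 Vowel Lowering: no change — [verelzod]
Rule 2 Final Devoicing: [verelzod] → [verelzot]
Rule 3 Medial Vowel Deletion: [verelzot] → [vrlzot]

[vrlzot]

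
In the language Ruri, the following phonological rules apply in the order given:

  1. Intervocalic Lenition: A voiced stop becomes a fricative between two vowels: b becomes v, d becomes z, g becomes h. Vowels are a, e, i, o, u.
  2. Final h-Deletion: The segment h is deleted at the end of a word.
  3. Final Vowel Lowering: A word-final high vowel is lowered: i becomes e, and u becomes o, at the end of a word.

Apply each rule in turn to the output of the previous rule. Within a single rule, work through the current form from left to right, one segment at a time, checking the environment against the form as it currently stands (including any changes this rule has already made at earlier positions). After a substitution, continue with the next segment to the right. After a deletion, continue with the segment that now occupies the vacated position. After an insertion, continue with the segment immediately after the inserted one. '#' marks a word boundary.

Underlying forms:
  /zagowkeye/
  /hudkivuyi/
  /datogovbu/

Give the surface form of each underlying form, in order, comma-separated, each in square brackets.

[zahowkeye], [hudkivuye], [datohovbo]

/zagowkeye/:
  1 Intervocalic Lenition: [zagowkeye] → [zahowkeye]
  2 Final h-Deletion: no change — [zahowkeye]
  3 Final Vowel Lowering: no change — [zahowkeye]
/hudkivuyi/:
  1 Intervocalic Lenition: no change — [hudkivuyi]
  2 Final h-Deletion: no change — [hudkivuyi]
  3 Final Vowel Lowering: [hudkivuyi] → [hudkivuye]
/datogovbu/:
  1 Intervocalic Lenition: [datogovbu] → [datohovbu]
  2 Final h-Deletion: no change — [datohovbu]
  3 Final Vowel Lowering: [datohovbu] → [datohovbo]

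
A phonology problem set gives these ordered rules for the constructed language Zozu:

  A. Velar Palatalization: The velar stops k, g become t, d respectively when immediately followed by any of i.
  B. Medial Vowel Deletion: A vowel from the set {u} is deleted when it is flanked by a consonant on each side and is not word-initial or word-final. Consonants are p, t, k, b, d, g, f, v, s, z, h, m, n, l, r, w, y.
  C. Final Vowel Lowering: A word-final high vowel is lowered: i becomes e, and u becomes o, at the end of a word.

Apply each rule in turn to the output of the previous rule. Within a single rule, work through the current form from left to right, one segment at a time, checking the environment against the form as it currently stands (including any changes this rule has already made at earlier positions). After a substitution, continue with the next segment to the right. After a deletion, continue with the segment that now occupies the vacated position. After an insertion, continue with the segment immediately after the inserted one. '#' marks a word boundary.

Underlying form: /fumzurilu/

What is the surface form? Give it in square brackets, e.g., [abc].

[fmzrilo]

A Velar Palatalization: no change — [fumzurilu]
B Medial Vowel Deletion: [fumzurilu] → [fmzrilu]
C Final Vowel Lowering: [fmzrilu] → [fmzrilo]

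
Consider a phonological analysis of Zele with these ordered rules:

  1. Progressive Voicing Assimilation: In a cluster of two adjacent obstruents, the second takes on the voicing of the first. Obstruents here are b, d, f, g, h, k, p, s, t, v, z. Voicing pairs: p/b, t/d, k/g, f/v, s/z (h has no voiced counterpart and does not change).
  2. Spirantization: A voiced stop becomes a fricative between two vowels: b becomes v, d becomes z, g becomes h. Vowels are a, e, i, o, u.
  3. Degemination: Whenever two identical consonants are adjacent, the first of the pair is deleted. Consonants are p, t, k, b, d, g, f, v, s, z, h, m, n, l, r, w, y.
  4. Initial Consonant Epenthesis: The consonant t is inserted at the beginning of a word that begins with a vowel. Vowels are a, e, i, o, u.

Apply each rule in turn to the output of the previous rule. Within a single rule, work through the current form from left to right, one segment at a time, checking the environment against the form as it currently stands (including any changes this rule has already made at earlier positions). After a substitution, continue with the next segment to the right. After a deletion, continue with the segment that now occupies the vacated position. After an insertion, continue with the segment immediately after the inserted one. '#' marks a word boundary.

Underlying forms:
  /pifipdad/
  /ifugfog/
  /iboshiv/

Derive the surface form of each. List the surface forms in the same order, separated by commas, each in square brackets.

/pifipdad/:
  1 Progressive Voicing Assimilation: [pifipdad] → [pifiptad]
  2 Spirantization: no change — [pifiptad]
  3 Degemination: no change — [pifiptad]
  4 Initial Consonant Epenthesis: no change — [pifiptad]
/ifugfog/:
  1 Progressive Voicing Assimilation: [ifugfog] → [ifugvog]
  2 Spirantization: no change — [ifugvog]
  3 Degemination: no change — [ifugvog]
  4 Initial Consonant Epenthesis: [ifugvog] → [tifugvog]
/iboshiv/:
  1 Progressive Voicing Assimilation: no change — [iboshiv]
  2 Spirantization: [iboshiv] → [ivoshiv]
  3 Degemination: no change — [ivoshiv]
  4 Initial Consonant Epenthesis: [ivoshiv] → [tivoshiv]

[pifiptad], [tifugvog], [tivoshiv]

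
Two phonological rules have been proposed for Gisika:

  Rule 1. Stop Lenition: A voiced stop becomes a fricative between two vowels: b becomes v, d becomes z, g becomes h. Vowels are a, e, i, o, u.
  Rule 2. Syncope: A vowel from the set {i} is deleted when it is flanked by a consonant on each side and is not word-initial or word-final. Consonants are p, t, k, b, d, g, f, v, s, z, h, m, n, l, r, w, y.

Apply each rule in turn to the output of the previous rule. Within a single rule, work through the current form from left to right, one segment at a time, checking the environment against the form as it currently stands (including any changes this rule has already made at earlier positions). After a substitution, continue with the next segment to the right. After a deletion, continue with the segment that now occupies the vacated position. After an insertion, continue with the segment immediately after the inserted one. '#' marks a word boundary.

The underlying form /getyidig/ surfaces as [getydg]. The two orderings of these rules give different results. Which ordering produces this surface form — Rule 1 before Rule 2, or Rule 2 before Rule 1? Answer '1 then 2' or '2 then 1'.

Order 1 then 2:
  1 Stop Lenition: [getyidig] → [getyizig]
  2 Syncope: [getyizig] → [getyzg]
  result: [getyzg]
Order 2 then 1:
  2 Syncope: [getyidig] → [getydg]
  1 Stop Lenition: no change — [getydg]
  result: [getydg]

2 then 1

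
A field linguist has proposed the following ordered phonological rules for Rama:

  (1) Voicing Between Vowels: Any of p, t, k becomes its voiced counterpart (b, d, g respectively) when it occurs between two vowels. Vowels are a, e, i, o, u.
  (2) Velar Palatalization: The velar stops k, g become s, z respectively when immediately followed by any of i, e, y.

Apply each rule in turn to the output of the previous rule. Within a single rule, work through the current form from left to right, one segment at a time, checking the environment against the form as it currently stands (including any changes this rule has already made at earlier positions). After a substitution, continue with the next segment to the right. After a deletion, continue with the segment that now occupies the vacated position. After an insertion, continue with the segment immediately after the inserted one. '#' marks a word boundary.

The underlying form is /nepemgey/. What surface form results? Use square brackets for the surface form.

[nebemzey]

(1) Voicing Between Vowels: [nepemgey] → [nebemgey]
(2) Velar Palatalization: [nebemgey] → [nebemzey]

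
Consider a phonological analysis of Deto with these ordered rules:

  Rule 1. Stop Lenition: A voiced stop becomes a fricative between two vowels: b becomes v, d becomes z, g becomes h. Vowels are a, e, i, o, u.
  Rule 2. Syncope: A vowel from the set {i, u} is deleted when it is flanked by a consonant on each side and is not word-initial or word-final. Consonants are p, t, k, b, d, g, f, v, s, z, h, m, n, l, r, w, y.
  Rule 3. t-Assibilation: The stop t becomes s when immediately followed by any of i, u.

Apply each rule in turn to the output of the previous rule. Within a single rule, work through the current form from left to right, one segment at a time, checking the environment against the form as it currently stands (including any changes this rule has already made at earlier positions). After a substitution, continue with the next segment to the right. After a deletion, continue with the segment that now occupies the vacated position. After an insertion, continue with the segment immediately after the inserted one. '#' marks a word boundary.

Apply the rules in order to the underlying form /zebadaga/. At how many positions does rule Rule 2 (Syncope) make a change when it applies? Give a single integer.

Rule 1 Stop Lenition: [zebadaga] → [zevazaha]
Rule 2 Syncope: no change — [zevazaha]
Rule 3 t-Assibilation: no change — [zevazaha]
Rule Rule 2 changed 0 position(s).

0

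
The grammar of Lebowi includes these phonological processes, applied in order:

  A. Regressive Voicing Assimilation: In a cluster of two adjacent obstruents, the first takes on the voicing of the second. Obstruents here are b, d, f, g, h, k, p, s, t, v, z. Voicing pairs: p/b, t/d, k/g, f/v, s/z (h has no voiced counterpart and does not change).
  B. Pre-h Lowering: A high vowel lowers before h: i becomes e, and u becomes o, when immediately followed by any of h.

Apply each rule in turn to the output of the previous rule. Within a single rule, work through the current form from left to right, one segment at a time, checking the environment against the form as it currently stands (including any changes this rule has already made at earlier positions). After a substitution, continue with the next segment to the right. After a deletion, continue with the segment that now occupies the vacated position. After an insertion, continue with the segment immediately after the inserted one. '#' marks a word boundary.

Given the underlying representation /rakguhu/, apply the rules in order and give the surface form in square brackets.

[raggohu]

A Regressive Voicing Assimilation: [rakguhu] → [ragguhu]
B Pre-h Lowering: [ragguhu] → [raggohu]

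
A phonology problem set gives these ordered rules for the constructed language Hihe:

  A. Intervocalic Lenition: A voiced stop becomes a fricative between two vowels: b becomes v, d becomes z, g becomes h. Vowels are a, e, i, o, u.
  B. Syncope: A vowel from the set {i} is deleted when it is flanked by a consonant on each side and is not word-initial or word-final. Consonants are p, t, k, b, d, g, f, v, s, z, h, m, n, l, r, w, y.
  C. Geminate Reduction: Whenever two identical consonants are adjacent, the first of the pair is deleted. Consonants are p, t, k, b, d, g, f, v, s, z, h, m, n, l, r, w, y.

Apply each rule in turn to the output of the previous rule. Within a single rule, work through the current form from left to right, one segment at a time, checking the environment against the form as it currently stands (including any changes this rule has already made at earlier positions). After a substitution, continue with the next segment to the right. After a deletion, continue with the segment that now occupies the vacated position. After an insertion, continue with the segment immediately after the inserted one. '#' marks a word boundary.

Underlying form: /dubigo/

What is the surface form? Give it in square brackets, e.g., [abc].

A Intervocalic Lenition: [dubigo] → [duviho]
B Syncope: [duviho] → [duvho]
C Geminate Reduction: no change — [duvho]

[duvho]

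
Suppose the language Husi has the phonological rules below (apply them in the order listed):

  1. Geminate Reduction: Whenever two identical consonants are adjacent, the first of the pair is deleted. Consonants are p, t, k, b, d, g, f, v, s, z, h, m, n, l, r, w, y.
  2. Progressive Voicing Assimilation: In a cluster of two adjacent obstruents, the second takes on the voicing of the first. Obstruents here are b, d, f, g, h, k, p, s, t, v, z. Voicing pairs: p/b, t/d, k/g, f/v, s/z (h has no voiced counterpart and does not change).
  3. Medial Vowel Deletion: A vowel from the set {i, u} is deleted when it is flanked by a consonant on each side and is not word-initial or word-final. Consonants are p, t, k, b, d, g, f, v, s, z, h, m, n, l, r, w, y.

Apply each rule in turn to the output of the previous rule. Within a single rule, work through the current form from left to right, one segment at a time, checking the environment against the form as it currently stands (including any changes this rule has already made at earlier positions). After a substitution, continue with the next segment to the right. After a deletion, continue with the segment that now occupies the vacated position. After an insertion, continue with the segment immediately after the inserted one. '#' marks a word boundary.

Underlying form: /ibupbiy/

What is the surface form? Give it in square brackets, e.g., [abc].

[ibppy]

1 Geminate Reduction: no change — [ibupbiy]
2 Progressive Voicing Assimilation: [ibupbiy] → [ibuppiy]
3 Medial Vowel Deletion: [ibuppiy] → [ibppy]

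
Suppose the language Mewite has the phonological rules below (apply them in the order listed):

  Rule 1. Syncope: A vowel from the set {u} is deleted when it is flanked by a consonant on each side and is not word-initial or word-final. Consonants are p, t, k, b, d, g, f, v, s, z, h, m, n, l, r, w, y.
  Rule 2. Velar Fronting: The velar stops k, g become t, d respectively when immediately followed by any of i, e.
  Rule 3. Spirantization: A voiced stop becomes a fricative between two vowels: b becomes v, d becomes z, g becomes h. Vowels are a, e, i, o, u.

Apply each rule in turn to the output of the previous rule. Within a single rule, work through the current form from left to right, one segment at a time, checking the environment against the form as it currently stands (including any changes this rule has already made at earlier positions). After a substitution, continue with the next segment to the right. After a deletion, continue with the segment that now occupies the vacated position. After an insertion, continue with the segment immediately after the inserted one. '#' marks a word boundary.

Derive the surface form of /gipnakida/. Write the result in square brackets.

Rule 1 Syncope: no change — [gipnakida]
Rule 2 Velar Fronting: [gipnakida] → [dipnatida]
Rule 3 Spirantization: [dipnatida] → [dipnatiza]

[dipnatiza]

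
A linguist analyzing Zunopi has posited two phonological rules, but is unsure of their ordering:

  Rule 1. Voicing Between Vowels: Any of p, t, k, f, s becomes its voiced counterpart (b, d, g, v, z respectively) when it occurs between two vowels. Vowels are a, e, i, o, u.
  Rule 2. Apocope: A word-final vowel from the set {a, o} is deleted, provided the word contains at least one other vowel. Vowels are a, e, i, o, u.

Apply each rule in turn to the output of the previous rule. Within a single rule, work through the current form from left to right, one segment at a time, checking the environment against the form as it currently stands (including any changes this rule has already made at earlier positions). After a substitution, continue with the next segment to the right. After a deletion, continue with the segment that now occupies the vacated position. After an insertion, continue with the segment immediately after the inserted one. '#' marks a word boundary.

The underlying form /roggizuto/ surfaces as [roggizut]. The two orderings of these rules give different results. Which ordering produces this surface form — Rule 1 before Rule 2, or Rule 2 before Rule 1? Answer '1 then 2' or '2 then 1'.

Order 1 then 2:
  1 Voicing Between Vowels: [roggizuto] → [roggizudo]
  2 Apocope: [roggizudo] → [roggizud]
  result: [roggizud]
Order 2 then 1:
  2 Apocope: [roggizuto] → [roggizut]
  1 Voicing Between Vowels: no change — [roggizut]
  result: [roggizut]

2 then 1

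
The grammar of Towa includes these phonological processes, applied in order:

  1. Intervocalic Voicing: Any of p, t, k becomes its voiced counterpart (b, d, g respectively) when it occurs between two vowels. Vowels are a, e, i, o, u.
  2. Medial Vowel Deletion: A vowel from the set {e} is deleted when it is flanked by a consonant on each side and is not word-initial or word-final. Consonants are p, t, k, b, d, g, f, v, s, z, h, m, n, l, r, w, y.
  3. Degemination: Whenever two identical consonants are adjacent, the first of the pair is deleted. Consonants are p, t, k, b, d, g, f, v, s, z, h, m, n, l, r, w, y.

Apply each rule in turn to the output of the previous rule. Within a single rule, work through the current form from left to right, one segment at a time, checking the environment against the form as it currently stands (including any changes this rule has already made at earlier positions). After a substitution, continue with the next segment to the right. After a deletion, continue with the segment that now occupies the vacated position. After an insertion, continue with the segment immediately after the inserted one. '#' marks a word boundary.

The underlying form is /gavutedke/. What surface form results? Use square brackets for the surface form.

[gavudke]

1 Intervocalic Voicing: [gavutedke] → [gavudedke]
2 Medial Vowel Deletion: [gavudedke] → [gavuddke]
3 Degemination: [gavuddke] → [gavudke]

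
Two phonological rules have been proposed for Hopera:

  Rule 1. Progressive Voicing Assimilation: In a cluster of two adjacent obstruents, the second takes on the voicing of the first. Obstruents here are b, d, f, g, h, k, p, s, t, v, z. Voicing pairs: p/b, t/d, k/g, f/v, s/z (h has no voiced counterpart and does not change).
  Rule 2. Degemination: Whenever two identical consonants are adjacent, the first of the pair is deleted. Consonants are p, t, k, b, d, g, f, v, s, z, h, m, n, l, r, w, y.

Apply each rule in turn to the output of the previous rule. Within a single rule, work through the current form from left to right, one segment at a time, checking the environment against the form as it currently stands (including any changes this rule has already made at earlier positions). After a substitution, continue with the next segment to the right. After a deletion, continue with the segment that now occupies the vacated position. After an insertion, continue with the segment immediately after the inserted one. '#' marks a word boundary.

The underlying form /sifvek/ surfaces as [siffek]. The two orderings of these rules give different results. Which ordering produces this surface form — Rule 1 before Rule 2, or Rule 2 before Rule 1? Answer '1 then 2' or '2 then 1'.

2 then 1

Order 1 then 2:
  1 Progressive Voicing Assimilation: [sifvek] → [siffek]
  2 Degemination: [siffek] → [sifek]
  result: [sifek]
Order 2 then 1:
  2 Degemination: no change — [sifvek]
  1 Progressive Voicing Assimilation: [sifvek] → [siffek]
  result: [siffek]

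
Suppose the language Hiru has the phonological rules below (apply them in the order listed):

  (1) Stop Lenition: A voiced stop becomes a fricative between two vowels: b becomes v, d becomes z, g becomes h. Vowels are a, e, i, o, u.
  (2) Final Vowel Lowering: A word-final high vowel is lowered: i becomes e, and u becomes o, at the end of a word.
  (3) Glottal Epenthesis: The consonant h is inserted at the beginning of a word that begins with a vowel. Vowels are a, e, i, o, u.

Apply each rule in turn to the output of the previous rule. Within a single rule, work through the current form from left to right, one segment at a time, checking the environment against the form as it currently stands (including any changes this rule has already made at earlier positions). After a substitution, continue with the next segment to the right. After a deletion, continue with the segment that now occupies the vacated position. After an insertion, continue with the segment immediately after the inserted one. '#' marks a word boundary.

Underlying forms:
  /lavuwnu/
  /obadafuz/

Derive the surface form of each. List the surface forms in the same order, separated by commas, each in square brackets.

[lavuwno], [hovazafuz]

/lavuwnu/:
  (1) Stop Lenition: no change — [lavuwnu]
  (2) Final Vowel Lowering: [lavuwnu] → [lavuwno]
  (3) Glottal Epenthesis: no change — [lavuwno]
/obadafuz/:
  (1) Stop Lenition: [obadafuz] → [ovazafuz]
  (2) Final Vowel Lowering: no change — [ovazafuz]
  (3) Glottal Epenthesis: [ovazafuz] → [hovazafuz]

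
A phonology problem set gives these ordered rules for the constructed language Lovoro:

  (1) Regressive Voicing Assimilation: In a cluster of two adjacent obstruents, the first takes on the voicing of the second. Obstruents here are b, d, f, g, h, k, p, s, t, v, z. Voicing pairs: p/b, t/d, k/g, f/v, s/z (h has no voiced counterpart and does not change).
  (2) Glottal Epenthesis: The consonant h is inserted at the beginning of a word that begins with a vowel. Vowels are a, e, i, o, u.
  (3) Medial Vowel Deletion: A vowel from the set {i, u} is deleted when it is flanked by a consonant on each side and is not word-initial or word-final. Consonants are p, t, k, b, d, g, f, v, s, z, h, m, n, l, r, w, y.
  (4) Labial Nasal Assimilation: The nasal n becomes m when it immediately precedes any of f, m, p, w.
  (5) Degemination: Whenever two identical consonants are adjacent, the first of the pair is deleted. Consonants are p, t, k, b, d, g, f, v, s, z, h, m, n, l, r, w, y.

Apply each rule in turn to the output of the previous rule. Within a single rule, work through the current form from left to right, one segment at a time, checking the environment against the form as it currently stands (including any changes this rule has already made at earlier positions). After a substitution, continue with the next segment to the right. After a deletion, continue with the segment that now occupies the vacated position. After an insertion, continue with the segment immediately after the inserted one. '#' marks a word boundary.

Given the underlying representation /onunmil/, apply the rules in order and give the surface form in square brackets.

[honml]

(1) Regressive Voicing Assimilation: no change — [onunmil]
(2) Glottal Epenthesis: [onunmil] → [honunmil]
(3) Medial Vowel Deletion: [honunmil] → [honnml]
(4) Labial Nasal Assimilation: [honnml] → [honmml]
(5) Degemination: [honmml] → [honml]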